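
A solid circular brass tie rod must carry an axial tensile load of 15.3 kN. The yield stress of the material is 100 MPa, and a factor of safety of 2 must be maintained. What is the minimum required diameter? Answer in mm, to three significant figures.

Allowable stress σ_allow = 100/2 = 50.00 MPa.
Required area A = F/σ_allow = 15300/50.00 = 306.0 mm².
A = πd²/4 → d = √(4A/π) = 19.74 mm.

d = 19.7 mm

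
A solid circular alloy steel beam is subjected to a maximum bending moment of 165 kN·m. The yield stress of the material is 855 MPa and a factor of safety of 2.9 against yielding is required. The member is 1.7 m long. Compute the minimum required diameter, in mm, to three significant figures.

σ_allow = 855/2.9 = 294.8 MPa.
For a solid circular section σ = 32M/(πd³), so d³ = 32M/(π σ_allow) = 32×1.6500×10^8/(π×294.8) = 5.701×10^6 mm³.
d = 178.6 mm.

d = 179 mm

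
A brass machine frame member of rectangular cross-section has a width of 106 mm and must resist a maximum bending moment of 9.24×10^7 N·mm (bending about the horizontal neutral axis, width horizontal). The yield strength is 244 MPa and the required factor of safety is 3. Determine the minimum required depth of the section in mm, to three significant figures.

h = 254 mm

σ_allow = 244/3 = 81.33 MPa.
For a rectangular section σ = 6M/(bh²), so h² = 6M/(b σ_allow) = 6×9.2400×10^7/(106×81.33) = 64310 mm².
h = 253.6 mm.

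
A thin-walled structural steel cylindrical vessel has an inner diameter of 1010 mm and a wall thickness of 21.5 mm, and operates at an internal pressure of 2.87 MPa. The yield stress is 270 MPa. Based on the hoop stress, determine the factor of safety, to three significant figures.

σ_h = pD/(2t) = 2.87×1010/(2×21.5) = 67.41 MPa.
n = 270/67.41 = 4.005.

n = 4.01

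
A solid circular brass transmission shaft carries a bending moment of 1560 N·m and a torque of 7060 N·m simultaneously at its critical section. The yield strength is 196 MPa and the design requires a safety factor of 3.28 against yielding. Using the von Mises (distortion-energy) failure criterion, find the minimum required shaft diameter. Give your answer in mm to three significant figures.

σ_allow = σ_y/n = 196/3.28 = 59.76 MPa.
For a solid shaft σ_b = 32M/(πd³) and τ = 16T/(πd³), so the von Mises stress is σ' = (16/πd³)·√(4M²+3T²).
√(4M²+3T²) = √(4×(1.560×10^6)² + 3×(7.060×10^6)²) = 1.262×10^7 N·mm.
d³ = 16×1.262×10^7/(π×59.76) = 1.076×10^6 mm³.
d = 102.5 mm.

d = 102 mm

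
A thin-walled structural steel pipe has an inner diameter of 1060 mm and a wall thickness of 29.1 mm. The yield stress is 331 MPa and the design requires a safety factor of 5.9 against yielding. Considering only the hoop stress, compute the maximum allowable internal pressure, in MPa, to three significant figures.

σ_allow = 331/5.9 = 56.10 MPa.
σ_h = pD/(2t) → p_allow = 2σ_allow t/D = 2×56.10×29.1/1060 = 3.080 MPa.

p_allow = 3.08 MPa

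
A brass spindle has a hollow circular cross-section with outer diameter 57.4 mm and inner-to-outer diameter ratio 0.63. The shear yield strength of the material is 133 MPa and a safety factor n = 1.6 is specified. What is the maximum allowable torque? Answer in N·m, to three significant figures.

T_allow = 2600 N·m

τ_allow = 133/1.6 = 83.12 MPa.
For a hollow shaft T_allow = τ_allow·πd_o³(1−k⁴)/16 with 1−k⁴ = 0.8425, so πd_o³(1−k⁴)/16 = 31280 mm³.
T_allow = 83.12×31280 = 2.600×10^6 N·mm = 2600 N·m.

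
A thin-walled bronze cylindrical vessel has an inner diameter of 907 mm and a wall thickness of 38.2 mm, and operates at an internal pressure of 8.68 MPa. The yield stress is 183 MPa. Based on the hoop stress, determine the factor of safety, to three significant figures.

n = 1.78

σ_h = pD/(2t) = 8.68×907/(2×38.2) = 103.0 MPa.
n = 183/103.0 = 1.776.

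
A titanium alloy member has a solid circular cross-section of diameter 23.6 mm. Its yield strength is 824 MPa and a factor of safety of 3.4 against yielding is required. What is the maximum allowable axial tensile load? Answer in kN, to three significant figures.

F_allow = 106 kN

σ_allow = 824/3.4 = 242.4 MPa.
A = πd²/4 = π×23.6²/4 = 437.4 mm².
F_allow = σ_allow × A = 242.4×437.4 = 106000 N.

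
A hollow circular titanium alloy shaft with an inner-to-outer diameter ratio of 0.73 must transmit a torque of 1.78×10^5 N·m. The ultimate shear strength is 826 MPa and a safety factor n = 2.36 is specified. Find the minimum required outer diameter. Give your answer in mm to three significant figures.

τ_allow = 826/2.36 = 350.0 MPa.
For a hollow shaft τ = 16T/[πd_o³(1−k⁴)] with k = 0.73, so 1−k⁴ = 0.7160.
d_o³ = 16T/[π τ_allow (1−k⁴)] = 16×1.7800×10^8/(π×350.0×0.7160) = 3.617×10^6 mm³.
d_o = 153.5 mm.

d_o = 154 mm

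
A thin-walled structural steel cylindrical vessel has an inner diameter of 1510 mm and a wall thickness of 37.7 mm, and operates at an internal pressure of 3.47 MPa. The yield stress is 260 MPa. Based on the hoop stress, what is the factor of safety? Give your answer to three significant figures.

n = 3.74

σ_h = pD/(2t) = 3.47×1510/(2×37.7) = 69.49 MPa.
n = 260/69.49 = 3.741.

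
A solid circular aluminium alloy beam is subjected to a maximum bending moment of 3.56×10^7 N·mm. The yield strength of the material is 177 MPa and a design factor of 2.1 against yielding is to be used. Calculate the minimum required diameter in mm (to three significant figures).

σ_allow = 177/2.1 = 84.29 MPa.
For a solid circular section σ = 32M/(πd³), so d³ = 32M/(π σ_allow) = 32×3.5600×10^7/(π×84.29) = 4.302×10^6 mm³.
d = 162.6 mm.

d = 163 mm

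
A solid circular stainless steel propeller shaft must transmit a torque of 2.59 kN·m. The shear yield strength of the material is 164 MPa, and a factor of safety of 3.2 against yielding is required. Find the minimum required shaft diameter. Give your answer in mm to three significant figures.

Allowable shear stress τ_allow = 164/3.2 = 51.25 MPa.
For a solid shaft τ = 16T/(πd³), so d³ = 16T/(π τ_allow) = 16×2590000/(π×51.25) = 257400 mm³.
d = (257400)^(1/3) = 63.61 mm.

d = 63.6 mm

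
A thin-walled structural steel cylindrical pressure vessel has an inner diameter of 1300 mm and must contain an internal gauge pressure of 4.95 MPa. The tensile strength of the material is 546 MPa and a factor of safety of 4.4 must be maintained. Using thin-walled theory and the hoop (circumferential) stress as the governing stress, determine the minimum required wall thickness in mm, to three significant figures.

σ_allow = 546/4.4 = 124.1 MPa.
Hoop stress σ_h = pD/(2t), so t = pD/(2σ_allow) = 4.95×1300/(2×124.1) = 25.93 mm.

t = 25.9 mm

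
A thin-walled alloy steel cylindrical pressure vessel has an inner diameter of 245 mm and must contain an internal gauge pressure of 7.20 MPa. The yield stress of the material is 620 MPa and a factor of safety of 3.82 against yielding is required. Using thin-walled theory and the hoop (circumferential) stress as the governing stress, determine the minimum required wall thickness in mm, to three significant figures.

t = 5.43 mm

σ_allow = 620/3.82 = 162.3 MPa.
Hoop stress σ_h = pD/(2t), so t = pD/(2σ_allow) = 7.20×245/(2×162.3) = 5.434 mm.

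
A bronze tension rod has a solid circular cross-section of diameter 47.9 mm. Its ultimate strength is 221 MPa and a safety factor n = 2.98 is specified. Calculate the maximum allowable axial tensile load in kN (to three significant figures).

σ_allow = 221/2.98 = 74.16 MPa.
A = πd²/4 = π×47.9²/4 = 1802 mm².
F_allow = σ_allow × A = 74.16×1802 = 133600 N.

F_allow = 134 kN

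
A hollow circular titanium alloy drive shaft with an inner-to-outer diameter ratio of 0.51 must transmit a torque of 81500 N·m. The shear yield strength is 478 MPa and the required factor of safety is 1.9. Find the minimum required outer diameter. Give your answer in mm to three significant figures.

d_o = 121 mm

τ_allow = 478/1.9 = 251.6 MPa.
For a hollow shaft τ = 16T/[πd_o³(1−k⁴)] with k = 0.51, so 1−k⁴ = 0.9323.
d_o³ = 16T/[π τ_allow (1−k⁴)] = 16×8.1500×10^7/(π×251.6×0.9323) = 1.770×10^6 mm³.
d_o = 121.0 mm.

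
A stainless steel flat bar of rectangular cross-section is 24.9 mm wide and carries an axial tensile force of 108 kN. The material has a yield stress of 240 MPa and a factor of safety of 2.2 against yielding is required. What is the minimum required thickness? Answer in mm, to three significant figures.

σ_allow = 240/2.2 = 109.1 MPa.
Required area A = F/σ_allow = 108000/109.1 = 990.0 mm².
t = A/w = 990.0/24.9 = 39.76 mm.

t = 39.8 mm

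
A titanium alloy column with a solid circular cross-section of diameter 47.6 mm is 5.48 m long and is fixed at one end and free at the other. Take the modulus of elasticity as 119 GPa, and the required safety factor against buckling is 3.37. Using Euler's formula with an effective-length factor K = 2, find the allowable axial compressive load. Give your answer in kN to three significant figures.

P_allow = 0.731 kN

I = πd⁴/64 = π×47.6⁴/64 = 252000 mm⁴.
Effective length L_e = KL = 2×5.48 m = 10960 mm.
Euler critical load P_cr = π²EI/L_e² = π²×119000×252000/10960² = 2464 N.
P_allow = P_cr/n = 2464/3.37 = 731.1 N.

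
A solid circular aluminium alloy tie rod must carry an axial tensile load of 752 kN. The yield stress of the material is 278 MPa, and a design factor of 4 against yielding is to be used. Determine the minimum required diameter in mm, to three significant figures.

Allowable stress σ_allow = 278/4 = 69.50 MPa.
Required area A = F/σ_allow = 752000/69.50 = 10820 mm².
A = πd²/4 → d = √(4A/π) = 117.4 mm.

d = 117 mm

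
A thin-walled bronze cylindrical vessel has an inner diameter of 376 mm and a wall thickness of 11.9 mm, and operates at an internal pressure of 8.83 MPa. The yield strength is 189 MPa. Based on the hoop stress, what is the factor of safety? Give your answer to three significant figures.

σ_h = pD/(2t) = 8.83×376/(2×11.9) = 139.5 MPa.
n = 189/139.5 = 1.355.

n = 1.35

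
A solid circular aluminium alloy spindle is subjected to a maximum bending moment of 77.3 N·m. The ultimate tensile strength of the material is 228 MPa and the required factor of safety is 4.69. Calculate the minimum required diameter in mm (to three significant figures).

d = 25.3 mm

σ_allow = 228/4.69 = 48.61 MPa.
For a solid circular section σ = 32M/(πd³), so d³ = 32M/(π σ_allow) = 32×77300/(π×48.61) = 16200 mm³.
d = 25.30 mm.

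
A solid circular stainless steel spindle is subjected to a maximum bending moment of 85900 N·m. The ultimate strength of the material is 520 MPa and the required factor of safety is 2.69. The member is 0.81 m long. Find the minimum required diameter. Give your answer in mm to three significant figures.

σ_allow = 520/2.69 = 193.3 MPa.
For a solid circular section σ = 32M/(πd³), so d³ = 32M/(π σ_allow) = 32×8.5900×10^7/(π×193.3) = 4.526×10^6 mm³.
d = 165.4 mm.

d = 165 mm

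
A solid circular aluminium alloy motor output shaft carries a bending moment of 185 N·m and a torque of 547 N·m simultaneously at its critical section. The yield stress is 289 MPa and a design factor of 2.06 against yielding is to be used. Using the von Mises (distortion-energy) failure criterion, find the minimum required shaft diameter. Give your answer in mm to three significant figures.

d = 33.3 mm

σ_allow = σ_y/n = 289/2.06 = 140.3 MPa.
For a solid shaft σ_b = 32M/(πd³) and τ = 16T/(πd³), so the von Mises stress is σ' = (16/πd³)·√(4M²+3T²).
√(4M²+3T²) = √(4×(185000)² + 3×(547000)²) = 1.017×10^6 N·mm.
d³ = 16×1.017×10^6/(π×140.3) = 36920 mm³.
d = 33.30 mm.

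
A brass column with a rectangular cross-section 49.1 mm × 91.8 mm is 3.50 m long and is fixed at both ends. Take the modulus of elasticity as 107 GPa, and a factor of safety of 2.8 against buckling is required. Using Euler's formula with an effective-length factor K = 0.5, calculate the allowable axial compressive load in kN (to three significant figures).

Buckling occurs about the weak axis: I_min = h·b³/12 = 91.8×49.1³/12 = 905500 mm⁴ (b = 49.1 mm is the smaller dimension).
Effective length L_e = KL = 0.5×3.50 m = 1750 mm.
Euler critical load P_cr = π²EI/L_e² = π²×107000×905500/1750² = 312300 N.
P_allow = P_cr/n = 312300/2.8 = 111500 N.

P_allow = 112 kN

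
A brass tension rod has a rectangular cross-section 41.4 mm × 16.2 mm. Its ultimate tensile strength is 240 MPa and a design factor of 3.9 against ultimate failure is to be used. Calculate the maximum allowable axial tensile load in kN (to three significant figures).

σ_allow = 240/3.9 = 61.54 MPa.
A = 41.4×16.2 = 670.7 mm².
F_allow = σ_allow × A = 61.54×670.7 = 41270 N.

F_allow = 41.3 kN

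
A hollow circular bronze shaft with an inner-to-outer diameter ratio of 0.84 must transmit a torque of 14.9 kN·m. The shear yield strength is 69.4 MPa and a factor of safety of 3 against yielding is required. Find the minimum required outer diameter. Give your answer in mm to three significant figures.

d_o = 187 mm

τ_allow = 69.4/3 = 23.13 MPa.
For a hollow shaft τ = 16T/[πd_o³(1−k⁴)] with k = 0.84, so 1−k⁴ = 0.5021.
d_o³ = 16T/[π τ_allow (1−k⁴)] = 16×1.4900×10^7/(π×23.13×0.5021) = 6.533×10^6 mm³.
d_o = 186.9 mm.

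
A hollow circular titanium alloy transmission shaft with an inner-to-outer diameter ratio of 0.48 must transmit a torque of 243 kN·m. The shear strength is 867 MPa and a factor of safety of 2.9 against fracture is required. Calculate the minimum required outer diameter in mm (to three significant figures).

d_o = 164 mm

τ_allow = 867/2.9 = 299.0 MPa.
For a hollow shaft τ = 16T/[πd_o³(1−k⁴)] with k = 0.48, so 1−k⁴ = 0.9469.
d_o³ = 16T/[π τ_allow (1−k⁴)] = 16×2.4300×10^8/(π×299.0×0.9469) = 4.372×10^6 mm³.
d_o = 163.5 mm.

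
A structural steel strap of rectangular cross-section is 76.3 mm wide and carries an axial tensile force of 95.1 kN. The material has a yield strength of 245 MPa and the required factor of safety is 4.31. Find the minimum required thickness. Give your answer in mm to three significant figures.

σ_allow = 245/4.31 = 56.84 MPa.
Required area A = F/σ_allow = 95100/56.84 = 1673 mm².
t = A/w = 1673/76.3 = 21.93 mm.

t = 21.9 mm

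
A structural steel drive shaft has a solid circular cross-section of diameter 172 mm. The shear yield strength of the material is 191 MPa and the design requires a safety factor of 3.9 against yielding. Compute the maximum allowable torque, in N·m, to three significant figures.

T_allow = 48900 N·m

τ_allow = 191/3.9 = 48.97 MPa.
For a solid shaft T_allow = τ_allow·πd³/16; πd³/16 = π×172³/16 = 999100 mm³.
T_allow = 48.97×999100 = 4.893×10^7 N·mm = 48930 N·m.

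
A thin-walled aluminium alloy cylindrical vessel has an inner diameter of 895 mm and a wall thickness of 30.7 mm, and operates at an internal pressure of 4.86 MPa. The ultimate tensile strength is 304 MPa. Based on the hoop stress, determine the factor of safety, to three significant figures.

n = 4.29

σ_h = pD/(2t) = 4.86×895/(2×30.7) = 70.84 MPa.
n = 304/70.84 = 4.291.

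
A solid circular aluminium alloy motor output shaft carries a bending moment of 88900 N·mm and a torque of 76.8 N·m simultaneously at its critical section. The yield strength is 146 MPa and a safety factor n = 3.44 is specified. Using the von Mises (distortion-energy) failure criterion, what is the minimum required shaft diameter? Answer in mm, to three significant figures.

σ_allow = σ_y/n = 146/3.44 = 42.44 MPa.
For a solid shaft σ_b = 32M/(πd³) and τ = 16T/(πd³), so the von Mises stress is σ' = (16/πd³)·√(4M²+3T²).
√(4M²+3T²) = √(4×(88900)² + 3×(76800)²) = 222100 N·mm.
d³ = 16×222100/(π×42.44) = 26650 mm³.
d = 29.87 mm.

d = 29.9 mm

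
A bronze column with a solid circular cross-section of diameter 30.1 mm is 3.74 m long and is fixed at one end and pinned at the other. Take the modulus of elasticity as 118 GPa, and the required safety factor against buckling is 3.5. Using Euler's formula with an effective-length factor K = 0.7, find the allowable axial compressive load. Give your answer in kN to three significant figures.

I = πd⁴/64 = π×30.1⁴/64 = 40290 mm⁴.
Effective length L_e = KL = 0.7×3.74 m = 2618 mm.
Euler critical load P_cr = π²EI/L_e² = π²×118000×40290/2618² = 6847 N.
P_allow = P_cr/n = 6847/3.5 = 1956 N.

P_allow = 1.96 kN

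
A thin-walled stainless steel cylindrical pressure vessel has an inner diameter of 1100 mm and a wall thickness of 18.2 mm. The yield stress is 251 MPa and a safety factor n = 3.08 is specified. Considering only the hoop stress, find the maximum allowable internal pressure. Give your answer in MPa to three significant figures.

p_allow = 2.70 MPa

σ_allow = 251/3.08 = 81.49 MPa.
σ_h = pD/(2t) → p_allow = 2σ_allow t/D = 2×81.49×18.2/1100 = 2.697 MPa.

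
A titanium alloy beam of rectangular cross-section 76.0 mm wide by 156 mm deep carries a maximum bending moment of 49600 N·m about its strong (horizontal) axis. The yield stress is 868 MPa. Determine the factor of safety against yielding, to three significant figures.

Section modulus S = bh²/6 = 76.0×156²/6 = 308300 mm³.
σ = M/S = 4.9600×10^7/308300 = 160.9 MPa.
n = 868/160.9 = 5.394.

n = 5.39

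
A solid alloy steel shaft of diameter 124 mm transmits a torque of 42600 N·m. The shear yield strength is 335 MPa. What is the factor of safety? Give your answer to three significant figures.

τ = 16T/(πd³) = 16×4.2600×10^7/(π×124³) = 113.8 MPa.
n = τ_limit/τ = 335/113.8 = 2.944.

n = 2.94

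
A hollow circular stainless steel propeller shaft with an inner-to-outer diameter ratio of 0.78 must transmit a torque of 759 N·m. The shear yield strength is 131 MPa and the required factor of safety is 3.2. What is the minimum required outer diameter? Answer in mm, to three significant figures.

τ_allow = 131/3.2 = 40.94 MPa.
For a hollow shaft τ = 16T/[πd_o³(1−k⁴)] with k = 0.78, so 1−k⁴ = 0.6298.
d_o³ = 16T/[π τ_allow (1−k⁴)] = 16×759000/(π×40.94×0.6298) = 149900 mm³.
d_o = 53.12 mm.

d_o = 53.1 mm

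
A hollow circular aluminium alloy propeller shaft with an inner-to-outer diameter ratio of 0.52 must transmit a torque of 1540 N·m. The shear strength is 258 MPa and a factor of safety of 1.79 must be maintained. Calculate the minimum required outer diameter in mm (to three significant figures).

d_o = 38.9 mm

τ_allow = 258/1.79 = 144.1 MPa.
For a hollow shaft τ = 16T/[πd_o³(1−k⁴)] with k = 0.52, so 1−k⁴ = 0.9269.
d_o³ = 16T/[π τ_allow (1−k⁴)] = 16×1540000/(π×144.1×0.9269) = 58710 mm³.
d_o = 38.87 mm.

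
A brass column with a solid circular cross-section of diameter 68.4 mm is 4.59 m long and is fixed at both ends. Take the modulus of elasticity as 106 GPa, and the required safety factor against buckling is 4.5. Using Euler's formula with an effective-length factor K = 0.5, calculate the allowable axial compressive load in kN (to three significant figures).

I = πd⁴/64 = π×68.4⁴/64 = 1.074×10^6 mm⁴.
Effective length L_e = KL = 0.5×4.59 m = 2295 mm.
Euler critical load P_cr = π²EI/L_e² = π²×106000×1.074×10^6/2295² = 213400 N.
P_allow = P_cr/n = 213400/4.5 = 47430 N.

P_allow = 47.4 kN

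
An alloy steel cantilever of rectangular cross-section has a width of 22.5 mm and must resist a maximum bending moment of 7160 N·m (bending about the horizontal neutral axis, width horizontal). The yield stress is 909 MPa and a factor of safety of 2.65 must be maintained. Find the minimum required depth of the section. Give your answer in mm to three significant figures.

h = 74.6 mm

σ_allow = 909/2.65 = 343.0 MPa.
For a rectangular section σ = 6M/(bh²), so h² = 6M/(b σ_allow) = 6×7160000/(22.5×343.0) = 5566 mm².
h = 74.61 mm.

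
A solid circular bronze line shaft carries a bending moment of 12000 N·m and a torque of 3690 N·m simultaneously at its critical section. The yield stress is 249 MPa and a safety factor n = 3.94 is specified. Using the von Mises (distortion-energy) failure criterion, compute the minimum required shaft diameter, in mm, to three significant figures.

σ_allow = σ_y/n = 249/3.94 = 63.20 MPa.
For a solid shaft σ_b = 32M/(πd³) and τ = 16T/(πd³), so the von Mises stress is σ' = (16/πd³)·√(4M²+3T²).
√(4M²+3T²) = √(4×(1.200×10^7)² + 3×(3.690×10^6)²) = 2.484×10^7 N·mm.
d³ = 16×2.484×10^7/(π×63.20) = 2.002×10^6 mm³.
d = 126.0 mm.

d = 126 mm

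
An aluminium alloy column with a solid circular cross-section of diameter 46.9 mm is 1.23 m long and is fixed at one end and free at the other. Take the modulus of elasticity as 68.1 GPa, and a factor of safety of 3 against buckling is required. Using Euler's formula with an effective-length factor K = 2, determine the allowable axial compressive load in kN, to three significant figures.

I = πd⁴/64 = π×46.9⁴/64 = 237500 mm⁴.
Effective length L_e = KL = 2×1.23 m = 2460 mm.
Euler critical load P_cr = π²EI/L_e² = π²×68100×237500/2460² = 26380 N.
P_allow = P_cr/n = 26380/3 = 8793 N.

P_allow = 8.79 kN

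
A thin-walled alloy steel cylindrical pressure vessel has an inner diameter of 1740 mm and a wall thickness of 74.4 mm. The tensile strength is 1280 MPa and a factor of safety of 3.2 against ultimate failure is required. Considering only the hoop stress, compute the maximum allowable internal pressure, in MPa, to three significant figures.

σ_allow = 1280/3.2 = 400.0 MPa.
σ_h = pD/(2t) → p_allow = 2σ_allow t/D = 2×400.0×74.4/1740 = 34.21 MPa.

p_allow = 34.2 MPa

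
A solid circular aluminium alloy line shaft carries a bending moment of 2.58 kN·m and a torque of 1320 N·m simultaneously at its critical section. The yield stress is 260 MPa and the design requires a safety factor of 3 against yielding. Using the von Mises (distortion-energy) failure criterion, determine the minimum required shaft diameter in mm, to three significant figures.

σ_allow = σ_y/n = 260/3 = 86.67 MPa.
For a solid shaft σ_b = 32M/(πd³) and τ = 16T/(πd³), so the von Mises stress is σ' = (16/πd³)·√(4M²+3T²).
√(4M²+3T²) = √(4×(2.580×10^6)² + 3×(1.320×10^6)²) = 5.644×10^6 N·mm.
d³ = 16×5.644×10^6/(π×86.67) = 331700 mm³.
d = 69.22 mm.

d = 69.2 mm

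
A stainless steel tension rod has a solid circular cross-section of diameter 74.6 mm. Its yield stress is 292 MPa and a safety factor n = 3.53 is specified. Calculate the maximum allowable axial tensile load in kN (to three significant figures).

σ_allow = 292/3.53 = 82.72 MPa.
A = πd²/4 = π×74.6²/4 = 4371 mm².
F_allow = σ_allow × A = 82.72×4371 = 361600 N.

F_allow = 362 kN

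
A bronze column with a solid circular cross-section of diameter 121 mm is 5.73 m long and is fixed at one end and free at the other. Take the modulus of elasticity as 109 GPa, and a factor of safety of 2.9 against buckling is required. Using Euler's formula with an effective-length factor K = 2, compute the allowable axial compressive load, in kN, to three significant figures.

I = πd⁴/64 = π×121⁴/64 = 1.052×10^7 mm⁴.
Effective length L_e = KL = 2×5.73 m = 11460 mm.
Euler critical load P_cr = π²EI/L_e² = π²×109000×1.052×10^7/11460² = 86190 N.
P_allow = P_cr/n = 86190/2.9 = 29720 N.

P_allow = 29.7 kN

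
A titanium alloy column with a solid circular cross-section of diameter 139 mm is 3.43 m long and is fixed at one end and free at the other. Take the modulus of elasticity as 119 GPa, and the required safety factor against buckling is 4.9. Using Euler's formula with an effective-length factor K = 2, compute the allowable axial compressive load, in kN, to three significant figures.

I = πd⁴/64 = π×139⁴/64 = 1.832×10^7 mm⁴.
Effective length L_e = KL = 2×3.43 m = 6860 mm.
Euler critical load P_cr = π²EI/L_e² = π²×119000×1.832×10^7/6860² = 457300 N.
P_allow = P_cr/n = 457300/4.9 = 93330 N.

P_allow = 93.3 kN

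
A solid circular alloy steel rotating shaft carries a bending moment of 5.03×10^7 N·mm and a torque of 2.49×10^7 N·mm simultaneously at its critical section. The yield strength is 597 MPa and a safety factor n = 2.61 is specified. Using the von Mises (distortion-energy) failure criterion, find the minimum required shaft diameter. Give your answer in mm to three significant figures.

d = 135 mm

σ_allow = σ_y/n = 597/2.61 = 228.7 MPa.
For a solid shaft σ_b = 32M/(πd³) and τ = 16T/(πd³), so the von Mises stress is σ' = (16/πd³)·√(4M²+3T²).
√(4M²+3T²) = √(4×(5.030×10^7)² + 3×(2.490×10^7)²) = 1.095×10^8 N·mm.
d³ = 16×1.095×10^8/(π×228.7) = 2.437×10^6 mm³.
d = 134.6 mm.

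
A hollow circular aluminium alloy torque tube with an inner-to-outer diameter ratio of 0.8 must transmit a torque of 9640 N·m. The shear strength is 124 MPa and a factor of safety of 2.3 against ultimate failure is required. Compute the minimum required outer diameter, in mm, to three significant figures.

τ_allow = 124/2.3 = 53.91 MPa.
For a hollow shaft τ = 16T/[πd_o³(1−k⁴)] with k = 0.8, so 1−k⁴ = 0.5904.
d_o³ = 16T/[π τ_allow (1−k⁴)] = 16×9640000/(π×53.91×0.5904) = 1.542×10^6 mm³.
d_o = 115.5 mm.

d_o = 116 mm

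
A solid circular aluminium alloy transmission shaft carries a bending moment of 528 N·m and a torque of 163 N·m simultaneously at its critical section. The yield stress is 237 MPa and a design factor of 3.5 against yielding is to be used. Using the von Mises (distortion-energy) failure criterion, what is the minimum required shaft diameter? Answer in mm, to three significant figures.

σ_allow = σ_y/n = 237/3.5 = 67.71 MPa.
For a solid shaft σ_b = 32M/(πd³) and τ = 16T/(πd³), so the von Mises stress is σ' = (16/πd³)·√(4M²+3T²).
√(4M²+3T²) = √(4×(528000)² + 3×(163000)²) = 1.093×10^6 N·mm.
d³ = 16×1.093×10^6/(π×67.71) = 82210 mm³.
d = 43.48 mm.

d = 43.5 mm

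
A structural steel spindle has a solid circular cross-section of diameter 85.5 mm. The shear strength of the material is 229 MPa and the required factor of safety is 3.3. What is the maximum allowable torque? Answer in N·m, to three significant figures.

τ_allow = 229/3.3 = 69.39 MPa.
For a solid shaft T_allow = τ_allow·πd³/16; πd³/16 = π×85.5³/16 = 122700 mm³.
T_allow = 69.39×122700 = 8.516×10^6 N·mm = 8516 N·m.

T_allow = 8520 N·m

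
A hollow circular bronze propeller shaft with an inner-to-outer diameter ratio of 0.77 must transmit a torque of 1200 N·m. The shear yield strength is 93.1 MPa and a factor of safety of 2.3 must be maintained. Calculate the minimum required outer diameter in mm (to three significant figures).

τ_allow = 93.1/2.3 = 40.48 MPa.
For a hollow shaft τ = 16T/[πd_o³(1−k⁴)] with k = 0.77, so 1−k⁴ = 0.6485.
d_o³ = 16T/[π τ_allow (1−k⁴)] = 16×1200000/(π×40.48×0.6485) = 232800 mm³.
d_o = 61.52 mm.

d_o = 61.5 mm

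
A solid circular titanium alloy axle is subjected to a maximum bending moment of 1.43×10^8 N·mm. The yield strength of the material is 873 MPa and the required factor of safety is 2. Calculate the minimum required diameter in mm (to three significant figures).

σ_allow = 873/2 = 436.5 MPa.
For a solid circular section σ = 32M/(πd³), so d³ = 32M/(π σ_allow) = 32×1.4300×10^8/(π×436.5) = 3.337×10^6 mm³.
d = 149.4 mm.

d = 149 mm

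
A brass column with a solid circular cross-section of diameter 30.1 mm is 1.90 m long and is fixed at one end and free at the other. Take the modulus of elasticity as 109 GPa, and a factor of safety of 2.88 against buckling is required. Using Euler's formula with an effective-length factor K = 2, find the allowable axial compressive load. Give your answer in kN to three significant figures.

I = πd⁴/64 = π×30.1⁴/64 = 40290 mm⁴.
Effective length L_e = KL = 2×1.90 m = 3800 mm.
Euler critical load P_cr = π²EI/L_e² = π²×109000×40290/3800² = 3002 N.
P_allow = P_cr/n = 3002/2.88 = 1042 N.

P_allow = 1.04 kN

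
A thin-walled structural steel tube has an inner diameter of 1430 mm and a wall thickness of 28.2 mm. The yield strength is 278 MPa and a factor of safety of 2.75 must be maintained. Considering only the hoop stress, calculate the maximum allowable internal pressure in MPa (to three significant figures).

σ_allow = 278/2.75 = 101.1 MPa.
σ_h = pD/(2t) → p_allow = 2σ_allow t/D = 2×101.1×28.2/1430 = 3.987 MPa.

p_allow = 3.99 MPa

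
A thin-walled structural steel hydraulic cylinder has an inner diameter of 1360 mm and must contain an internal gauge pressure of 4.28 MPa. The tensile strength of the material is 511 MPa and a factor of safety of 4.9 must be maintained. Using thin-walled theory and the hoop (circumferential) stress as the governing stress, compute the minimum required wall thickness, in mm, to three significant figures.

σ_allow = 511/4.9 = 104.3 MPa.
Hoop stress σ_h = pD/(2t), so t = pD/(2σ_allow) = 4.28×1360/(2×104.3) = 27.91 mm.

t = 27.9 mm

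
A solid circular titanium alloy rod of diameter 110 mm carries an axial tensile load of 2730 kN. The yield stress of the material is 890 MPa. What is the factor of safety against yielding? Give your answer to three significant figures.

A = πd²/4 = 9503 mm².
σ = F/A = 2730000/9503 = 287.3 MPa.
n = 890/287.3 = 3.098.

n = 3.10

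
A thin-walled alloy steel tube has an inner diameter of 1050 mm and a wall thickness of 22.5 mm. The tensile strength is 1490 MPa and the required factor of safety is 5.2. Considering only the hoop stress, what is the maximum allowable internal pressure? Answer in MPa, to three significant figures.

σ_allow = 1490/5.2 = 286.5 MPa.
σ_h = pD/(2t) → p_allow = 2σ_allow t/D = 2×286.5×22.5/1050 = 12.28 MPa.

p_allow = 12.3 MPa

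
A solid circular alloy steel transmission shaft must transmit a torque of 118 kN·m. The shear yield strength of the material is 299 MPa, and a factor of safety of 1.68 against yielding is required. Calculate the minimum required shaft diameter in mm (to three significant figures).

d = 150 mm

Allowable shear stress τ_allow = 299/1.68 = 178.0 MPa.
For a solid shaft τ = 16T/(πd³), so d³ = 16T/(π τ_allow) = 16×1.1800×10^8/(π×178.0) = 3.377×10^6 mm³.
d = (3.377×10^6)^(1/3) = 150.0 mm.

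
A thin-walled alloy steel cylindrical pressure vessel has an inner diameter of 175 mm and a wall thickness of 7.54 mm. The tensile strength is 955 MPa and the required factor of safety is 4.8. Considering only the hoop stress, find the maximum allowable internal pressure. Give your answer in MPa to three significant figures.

p_allow = 17.1 MPa

σ_allow = 955/4.8 = 199.0 MPa.
σ_h = pD/(2t) → p_allow = 2σ_allow t/D = 2×199.0×7.54/175 = 17.14 MPa.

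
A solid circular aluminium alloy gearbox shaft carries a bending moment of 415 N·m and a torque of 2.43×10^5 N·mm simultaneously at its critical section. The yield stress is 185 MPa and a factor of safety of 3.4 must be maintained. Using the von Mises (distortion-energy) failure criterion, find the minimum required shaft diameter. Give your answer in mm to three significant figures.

σ_allow = σ_y/n = 185/3.4 = 54.41 MPa.
For a solid shaft σ_b = 32M/(πd³) and τ = 16T/(πd³), so the von Mises stress is σ' = (16/πd³)·√(4M²+3T²).
√(4M²+3T²) = √(4×(415000)² + 3×(243000)²) = 930600 N·mm.
d³ = 16×930600/(π×54.41) = 87110 mm³.
d = 44.33 mm.

d = 44.3 mm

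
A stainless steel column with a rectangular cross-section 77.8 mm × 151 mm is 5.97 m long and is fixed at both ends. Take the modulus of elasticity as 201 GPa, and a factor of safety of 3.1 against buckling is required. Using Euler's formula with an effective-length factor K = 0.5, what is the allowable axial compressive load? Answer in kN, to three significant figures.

Buckling occurs about the weak axis: I_min = h·b³/12 = 151×77.8³/12 = 5.926×10^6 mm⁴ (b = 77.8 mm is the smaller dimension).
Effective length L_e = KL = 0.5×5.97 m = 2985 mm.
Euler critical load P_cr = π²EI/L_e² = π²×201000×5.926×10^6/2985² = 1.319×10^6 N.
P_allow = P_cr/n = 1.319×10^6/3.1 = 425600 N.

P_allow = 426 kN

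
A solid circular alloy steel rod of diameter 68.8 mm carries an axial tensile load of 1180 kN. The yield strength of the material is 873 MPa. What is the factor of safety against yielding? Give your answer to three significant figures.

A = πd²/4 = 3718 mm².
σ = F/A = 1180000/3718 = 317.4 MPa.
n = 873/317.4 = 2.750.

n = 2.75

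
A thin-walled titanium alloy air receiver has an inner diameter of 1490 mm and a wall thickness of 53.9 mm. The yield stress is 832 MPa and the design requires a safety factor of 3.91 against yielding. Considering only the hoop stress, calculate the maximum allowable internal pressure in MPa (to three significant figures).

σ_allow = 832/3.91 = 212.8 MPa.
σ_h = pD/(2t) → p_allow = 2σ_allow t/D = 2×212.8×53.9/1490 = 15.39 MPa.

p_allow = 15.4 MPa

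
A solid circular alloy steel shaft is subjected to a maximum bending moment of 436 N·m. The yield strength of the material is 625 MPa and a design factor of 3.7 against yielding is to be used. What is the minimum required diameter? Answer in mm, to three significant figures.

d = 29.7 mm

σ_allow = 625/3.7 = 168.9 MPa.
For a solid circular section σ = 32M/(πd³), so d³ = 32M/(π σ_allow) = 32×436000/(π×168.9) = 26290 mm³.
d = 29.74 mm.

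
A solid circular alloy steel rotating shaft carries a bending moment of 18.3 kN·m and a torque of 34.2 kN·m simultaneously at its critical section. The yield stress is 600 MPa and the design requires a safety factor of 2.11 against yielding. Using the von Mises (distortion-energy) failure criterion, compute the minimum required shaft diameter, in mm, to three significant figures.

σ_allow = σ_y/n = 600/2.11 = 284.4 MPa.
For a solid shaft σ_b = 32M/(πd³) and τ = 16T/(πd³), so the von Mises stress is σ' = (16/πd³)·√(4M²+3T²).
√(4M²+3T²) = √(4×(1.830×10^7)² + 3×(3.420×10^7)²) = 6.963×10^7 N·mm.
d³ = 16×6.963×10^7/(π×284.4) = 1.247×10^6 mm³.
d = 107.6 mm.

d = 108 mm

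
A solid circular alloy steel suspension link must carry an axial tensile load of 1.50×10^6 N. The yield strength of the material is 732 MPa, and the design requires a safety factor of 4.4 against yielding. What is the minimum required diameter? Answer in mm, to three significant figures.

Allowable stress σ_allow = 732/4.4 = 166.4 MPa.
Required area A = F/σ_allow = 1500000/166.4 = 9016 mm².
A = πd²/4 → d = √(4A/π) = 107.1 mm.

d = 107 mm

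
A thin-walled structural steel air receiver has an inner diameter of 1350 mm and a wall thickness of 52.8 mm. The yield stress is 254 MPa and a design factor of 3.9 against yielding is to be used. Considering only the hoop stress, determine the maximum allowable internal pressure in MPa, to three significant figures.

σ_allow = 254/3.9 = 65.13 MPa.
σ_h = pD/(2t) → p_allow = 2σ_allow t/D = 2×65.13×52.8/1350 = 5.094 MPa.

p_allow = 5.09 MPa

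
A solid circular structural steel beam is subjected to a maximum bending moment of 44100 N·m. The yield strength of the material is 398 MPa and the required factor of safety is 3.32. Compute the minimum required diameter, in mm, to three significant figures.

σ_allow = 398/3.32 = 119.9 MPa.
For a solid circular section σ = 32M/(πd³), so d³ = 32M/(π σ_allow) = 32×4.4100×10^7/(π×119.9) = 3.747×10^6 mm³.
d = 155.3 mm.

d = 155 mm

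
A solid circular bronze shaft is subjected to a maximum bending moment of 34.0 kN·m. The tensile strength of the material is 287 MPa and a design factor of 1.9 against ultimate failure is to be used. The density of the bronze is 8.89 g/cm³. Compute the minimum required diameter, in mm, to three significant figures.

d = 132 mm

σ_allow = 287/1.9 = 151.1 MPa.
For a solid circular section σ = 32M/(πd³), so d³ = 32M/(π σ_allow) = 32×3.4000×10^7/(π×151.1) = 2.293×10^6 mm³.
d = 131.9 mm.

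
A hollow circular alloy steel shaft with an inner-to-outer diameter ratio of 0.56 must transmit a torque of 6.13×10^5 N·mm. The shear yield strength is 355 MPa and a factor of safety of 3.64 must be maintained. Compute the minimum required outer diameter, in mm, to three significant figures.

τ_allow = 355/3.64 = 97.53 MPa.
For a hollow shaft τ = 16T/[πd_o³(1−k⁴)] with k = 0.56, so 1−k⁴ = 0.9017.
d_o³ = 16T/[π τ_allow (1−k⁴)] = 16×613000/(π×97.53×0.9017) = 35500 mm³.
d_o = 32.87 mm.

d_o = 32.9 mm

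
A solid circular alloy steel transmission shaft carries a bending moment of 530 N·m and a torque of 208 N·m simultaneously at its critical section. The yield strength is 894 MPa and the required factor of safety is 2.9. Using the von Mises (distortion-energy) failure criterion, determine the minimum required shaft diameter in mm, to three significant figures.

d = 26.4 mm

σ_allow = σ_y/n = 894/2.9 = 308.3 MPa.
For a solid shaft σ_b = 32M/(πd³) and τ = 16T/(πd³), so the von Mises stress is σ' = (16/πd³)·√(4M²+3T²).
√(4M²+3T²) = √(4×(530000)² + 3×(208000)²) = 1.120×10^6 N·mm.
d³ = 16×1.120×10^6/(π×308.3) = 18500 mm³.
d = 26.45 mm.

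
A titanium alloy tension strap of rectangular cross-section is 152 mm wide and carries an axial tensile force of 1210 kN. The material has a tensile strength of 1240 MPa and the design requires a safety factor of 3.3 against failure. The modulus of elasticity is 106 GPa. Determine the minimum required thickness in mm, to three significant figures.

σ_allow = 1240/3.3 = 375.8 MPa.
Required area A = F/σ_allow = 1210000/375.8 = 3220 mm².
t = A/w = 3220/152 = 21.19 mm.

t = 21.2 mm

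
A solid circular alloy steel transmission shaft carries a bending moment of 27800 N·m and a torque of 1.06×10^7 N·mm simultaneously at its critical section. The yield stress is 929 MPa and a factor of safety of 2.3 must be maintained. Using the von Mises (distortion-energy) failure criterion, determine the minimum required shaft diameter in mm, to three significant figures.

σ_allow = σ_y/n = 929/2.3 = 403.9 MPa.
For a solid shaft σ_b = 32M/(πd³) and τ = 16T/(πd³), so the von Mises stress is σ' = (16/πd³)·√(4M²+3T²).
√(4M²+3T²) = √(4×(2.780×10^7)² + 3×(1.060×10^7)²) = 5.855×10^7 N·mm.
d³ = 16×5.855×10^7/(π×403.9) = 738300 mm³.
d = 90.38 mm.

d = 90.4 mm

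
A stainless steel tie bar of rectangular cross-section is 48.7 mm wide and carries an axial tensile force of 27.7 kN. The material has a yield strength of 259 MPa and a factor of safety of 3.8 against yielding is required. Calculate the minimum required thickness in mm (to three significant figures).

t = 8.35 mm

σ_allow = 259/3.8 = 68.16 MPa.
Required area A = F/σ_allow = 27700/68.16 = 406.4 mm².
t = A/w = 406.4/48.7 = 8.345 mm.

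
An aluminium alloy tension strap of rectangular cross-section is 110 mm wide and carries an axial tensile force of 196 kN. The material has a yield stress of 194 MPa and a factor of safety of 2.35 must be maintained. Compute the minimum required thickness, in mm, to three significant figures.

σ_allow = 194/2.35 = 82.55 MPa.
Required area A = F/σ_allow = 196000/82.55 = 2374 mm².
t = A/w = 2374/110 = 21.58 mm.

t = 21.6 mm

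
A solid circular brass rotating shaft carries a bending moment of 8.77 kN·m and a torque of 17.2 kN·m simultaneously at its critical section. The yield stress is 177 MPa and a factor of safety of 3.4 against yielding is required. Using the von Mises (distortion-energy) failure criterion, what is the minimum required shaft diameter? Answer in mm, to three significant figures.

d = 150 mm

σ_allow = σ_y/n = 177/3.4 = 52.06 MPa.
For a solid shaft σ_b = 32M/(πd³) and τ = 16T/(πd³), so the von Mises stress is σ' = (16/πd³)·√(4M²+3T²).
√(4M²+3T²) = √(4×(8.770×10^6)² + 3×(1.720×10^7)²) = 3.457×10^7 N·mm.
d³ = 16×3.457×10^7/(π×52.06) = 3.382×10^6 mm³.
d = 150.1 mm.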